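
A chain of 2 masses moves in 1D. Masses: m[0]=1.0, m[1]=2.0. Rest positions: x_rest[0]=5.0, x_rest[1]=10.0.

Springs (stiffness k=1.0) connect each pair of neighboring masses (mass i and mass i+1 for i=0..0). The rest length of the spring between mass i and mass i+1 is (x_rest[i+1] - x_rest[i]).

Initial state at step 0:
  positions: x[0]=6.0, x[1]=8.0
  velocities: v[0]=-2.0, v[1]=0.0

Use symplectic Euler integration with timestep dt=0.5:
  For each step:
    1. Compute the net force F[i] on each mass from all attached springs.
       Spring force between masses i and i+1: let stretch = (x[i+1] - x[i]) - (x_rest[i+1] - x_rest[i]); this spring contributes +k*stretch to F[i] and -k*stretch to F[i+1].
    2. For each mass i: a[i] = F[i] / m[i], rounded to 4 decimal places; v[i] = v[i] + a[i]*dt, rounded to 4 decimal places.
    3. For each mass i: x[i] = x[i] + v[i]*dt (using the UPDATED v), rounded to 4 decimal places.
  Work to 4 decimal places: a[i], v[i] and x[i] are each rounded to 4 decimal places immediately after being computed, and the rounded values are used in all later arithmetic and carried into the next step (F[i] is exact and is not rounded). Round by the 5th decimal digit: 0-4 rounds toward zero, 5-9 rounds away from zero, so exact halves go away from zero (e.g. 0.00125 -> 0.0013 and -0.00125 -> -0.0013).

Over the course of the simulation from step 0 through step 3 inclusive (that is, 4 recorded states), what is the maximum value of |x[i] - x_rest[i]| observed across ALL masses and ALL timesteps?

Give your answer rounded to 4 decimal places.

Answer: 4.2929

Derivation:
Step 0: x=[6.0000 8.0000] v=[-2.0000 0.0000]
Step 1: x=[4.2500 8.3750] v=[-3.5000 0.7500]
Step 2: x=[2.2813 8.8594] v=[-3.9375 0.9688]
Step 3: x=[0.7071 9.1466] v=[-3.1485 0.5743]
Max displacement = 4.2929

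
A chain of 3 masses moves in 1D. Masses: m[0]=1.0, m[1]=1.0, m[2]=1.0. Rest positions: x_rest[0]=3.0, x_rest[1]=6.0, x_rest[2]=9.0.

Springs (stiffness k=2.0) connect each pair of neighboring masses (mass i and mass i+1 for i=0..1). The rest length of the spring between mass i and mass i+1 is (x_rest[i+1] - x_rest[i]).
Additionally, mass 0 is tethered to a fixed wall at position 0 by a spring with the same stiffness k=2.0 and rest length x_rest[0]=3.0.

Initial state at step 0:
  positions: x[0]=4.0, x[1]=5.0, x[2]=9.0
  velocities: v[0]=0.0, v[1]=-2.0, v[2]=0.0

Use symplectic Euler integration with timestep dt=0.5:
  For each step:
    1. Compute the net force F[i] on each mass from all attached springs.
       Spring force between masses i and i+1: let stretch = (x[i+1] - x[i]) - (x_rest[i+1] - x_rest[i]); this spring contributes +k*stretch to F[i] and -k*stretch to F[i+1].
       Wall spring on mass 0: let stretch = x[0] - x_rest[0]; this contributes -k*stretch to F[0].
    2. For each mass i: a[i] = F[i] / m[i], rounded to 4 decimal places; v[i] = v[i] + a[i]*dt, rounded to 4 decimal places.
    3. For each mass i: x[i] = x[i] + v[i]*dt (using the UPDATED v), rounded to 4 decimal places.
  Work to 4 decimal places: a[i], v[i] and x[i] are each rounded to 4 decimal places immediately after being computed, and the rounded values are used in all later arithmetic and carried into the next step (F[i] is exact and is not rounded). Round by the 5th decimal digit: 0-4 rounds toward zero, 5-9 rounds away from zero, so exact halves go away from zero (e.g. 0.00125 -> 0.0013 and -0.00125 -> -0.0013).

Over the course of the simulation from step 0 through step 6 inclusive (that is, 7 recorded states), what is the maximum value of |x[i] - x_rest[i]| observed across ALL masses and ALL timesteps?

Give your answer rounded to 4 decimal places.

Step 0: x=[4.0000 5.0000 9.0000] v=[0.0000 -2.0000 0.0000]
Step 1: x=[2.5000 5.5000 8.5000] v=[-3.0000 1.0000 -1.0000]
Step 2: x=[1.2500 6.0000 8.0000] v=[-2.5000 1.0000 -1.0000]
Step 3: x=[1.7500 5.1250 8.0000] v=[1.0000 -1.7500 0.0000]
Step 4: x=[3.0625 4.0000 8.0625] v=[2.6250 -2.2500 0.1250]
Step 5: x=[3.3125 4.4375 7.5938] v=[0.5000 0.8750 -0.9375]
Step 6: x=[2.4688 5.8907 7.0469] v=[-1.6875 2.9063 -1.0938]
Max displacement = 2.0000

Answer: 2.0000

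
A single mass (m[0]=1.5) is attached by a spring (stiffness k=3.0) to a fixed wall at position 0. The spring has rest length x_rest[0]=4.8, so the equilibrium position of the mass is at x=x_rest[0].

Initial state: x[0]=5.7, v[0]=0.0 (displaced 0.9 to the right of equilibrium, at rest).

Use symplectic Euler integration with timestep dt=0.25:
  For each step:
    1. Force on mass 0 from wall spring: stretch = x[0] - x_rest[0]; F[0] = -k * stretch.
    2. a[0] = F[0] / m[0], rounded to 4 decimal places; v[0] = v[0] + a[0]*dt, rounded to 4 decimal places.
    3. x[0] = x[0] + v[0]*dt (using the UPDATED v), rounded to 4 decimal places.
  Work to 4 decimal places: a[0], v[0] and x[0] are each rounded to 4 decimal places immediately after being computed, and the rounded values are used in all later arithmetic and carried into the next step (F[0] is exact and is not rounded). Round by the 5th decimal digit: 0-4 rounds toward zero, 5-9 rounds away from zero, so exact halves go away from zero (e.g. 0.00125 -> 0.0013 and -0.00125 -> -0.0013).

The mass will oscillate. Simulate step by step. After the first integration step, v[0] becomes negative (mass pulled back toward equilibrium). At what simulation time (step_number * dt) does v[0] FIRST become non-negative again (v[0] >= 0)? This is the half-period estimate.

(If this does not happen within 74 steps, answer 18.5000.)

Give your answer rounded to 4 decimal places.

Step 0: x=[5.7000] v=[0.0000]
Step 1: x=[5.5875] v=[-0.4500]
Step 2: x=[5.3766] v=[-0.8438]
Step 3: x=[5.0936] v=[-1.1321]
Step 4: x=[4.7739] v=[-1.2789]
Step 5: x=[4.4574] v=[-1.2659]
Step 6: x=[4.1838] v=[-1.0946]
Step 7: x=[3.9872] v=[-0.7865]
Step 8: x=[3.8922] v=[-0.3801]
Step 9: x=[3.9107] v=[0.0738]
First v>=0 after going negative at step 9, time=2.2500

Answer: 2.2500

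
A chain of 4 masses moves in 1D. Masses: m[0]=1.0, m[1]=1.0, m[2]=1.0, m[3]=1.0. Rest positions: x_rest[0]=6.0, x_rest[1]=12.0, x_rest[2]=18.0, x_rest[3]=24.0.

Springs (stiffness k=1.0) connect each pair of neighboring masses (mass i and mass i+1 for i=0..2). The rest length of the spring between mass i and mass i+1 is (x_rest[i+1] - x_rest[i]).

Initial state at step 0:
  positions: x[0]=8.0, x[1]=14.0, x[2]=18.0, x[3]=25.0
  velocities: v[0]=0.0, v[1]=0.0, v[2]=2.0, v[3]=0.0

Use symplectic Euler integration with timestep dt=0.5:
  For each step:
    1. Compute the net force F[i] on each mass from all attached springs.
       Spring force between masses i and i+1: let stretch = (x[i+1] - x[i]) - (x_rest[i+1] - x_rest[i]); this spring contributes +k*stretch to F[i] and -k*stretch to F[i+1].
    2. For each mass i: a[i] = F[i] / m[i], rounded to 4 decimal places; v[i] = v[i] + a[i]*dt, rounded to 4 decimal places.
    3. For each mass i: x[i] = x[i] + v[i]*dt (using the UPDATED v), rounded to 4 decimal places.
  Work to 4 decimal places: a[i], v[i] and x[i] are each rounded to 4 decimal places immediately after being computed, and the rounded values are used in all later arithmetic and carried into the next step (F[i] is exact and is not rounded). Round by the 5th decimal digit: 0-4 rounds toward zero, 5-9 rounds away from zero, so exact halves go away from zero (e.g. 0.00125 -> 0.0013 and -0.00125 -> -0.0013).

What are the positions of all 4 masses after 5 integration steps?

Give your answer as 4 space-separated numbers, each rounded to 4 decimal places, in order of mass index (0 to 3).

Step 0: x=[8.0000 14.0000 18.0000 25.0000] v=[0.0000 0.0000 2.0000 0.0000]
Step 1: x=[8.0000 13.5000 19.7500 24.7500] v=[0.0000 -1.0000 3.5000 -0.5000]
Step 2: x=[7.8750 13.1875 21.1875 24.7500] v=[-0.2500 -0.6250 2.8750 0.0000]
Step 3: x=[7.5781 13.5469 21.5157 25.3594] v=[-0.5938 0.7188 0.6563 1.2188]
Step 4: x=[7.2734 14.4063 20.8126 26.5079] v=[-0.6094 1.7188 -1.4063 2.2970]
Step 5: x=[7.2519 15.0841 19.9317 27.7326] v=[-0.0430 1.3555 -1.7618 2.4494]

Answer: 7.2519 15.0841 19.9317 27.7326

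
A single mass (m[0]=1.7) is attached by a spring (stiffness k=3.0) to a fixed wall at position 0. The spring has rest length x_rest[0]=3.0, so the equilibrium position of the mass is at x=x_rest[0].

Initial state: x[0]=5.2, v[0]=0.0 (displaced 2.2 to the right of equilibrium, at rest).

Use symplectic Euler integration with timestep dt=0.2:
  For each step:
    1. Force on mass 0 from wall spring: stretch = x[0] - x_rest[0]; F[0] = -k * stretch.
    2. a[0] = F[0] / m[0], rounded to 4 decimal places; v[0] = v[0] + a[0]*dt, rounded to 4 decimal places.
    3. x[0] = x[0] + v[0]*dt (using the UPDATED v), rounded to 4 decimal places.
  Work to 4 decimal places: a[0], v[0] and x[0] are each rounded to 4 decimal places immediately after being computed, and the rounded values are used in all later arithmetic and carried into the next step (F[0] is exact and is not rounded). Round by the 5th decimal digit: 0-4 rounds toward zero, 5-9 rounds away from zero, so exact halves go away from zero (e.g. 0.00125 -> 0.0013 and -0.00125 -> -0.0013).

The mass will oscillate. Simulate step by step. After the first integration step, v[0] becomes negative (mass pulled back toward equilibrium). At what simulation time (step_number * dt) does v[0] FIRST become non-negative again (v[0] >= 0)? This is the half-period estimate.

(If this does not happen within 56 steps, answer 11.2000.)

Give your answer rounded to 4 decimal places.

Answer: 2.4000

Derivation:
Step 0: x=[5.2000] v=[0.0000]
Step 1: x=[5.0447] v=[-0.7765]
Step 2: x=[4.7451] v=[-1.4982]
Step 3: x=[4.3223] v=[-2.1141]
Step 4: x=[3.8061] v=[-2.5808]
Step 5: x=[3.2330] v=[-2.8653]
Step 6: x=[2.6435] v=[-2.9475]
Step 7: x=[2.0792] v=[-2.8217]
Step 8: x=[1.5799] v=[-2.4967]
Step 9: x=[1.1808] v=[-1.9955]
Step 10: x=[0.9101] v=[-1.3534]
Step 11: x=[0.7869] v=[-0.6158]
Step 12: x=[0.8200] v=[0.1653]
First v>=0 after going negative at step 12, time=2.4000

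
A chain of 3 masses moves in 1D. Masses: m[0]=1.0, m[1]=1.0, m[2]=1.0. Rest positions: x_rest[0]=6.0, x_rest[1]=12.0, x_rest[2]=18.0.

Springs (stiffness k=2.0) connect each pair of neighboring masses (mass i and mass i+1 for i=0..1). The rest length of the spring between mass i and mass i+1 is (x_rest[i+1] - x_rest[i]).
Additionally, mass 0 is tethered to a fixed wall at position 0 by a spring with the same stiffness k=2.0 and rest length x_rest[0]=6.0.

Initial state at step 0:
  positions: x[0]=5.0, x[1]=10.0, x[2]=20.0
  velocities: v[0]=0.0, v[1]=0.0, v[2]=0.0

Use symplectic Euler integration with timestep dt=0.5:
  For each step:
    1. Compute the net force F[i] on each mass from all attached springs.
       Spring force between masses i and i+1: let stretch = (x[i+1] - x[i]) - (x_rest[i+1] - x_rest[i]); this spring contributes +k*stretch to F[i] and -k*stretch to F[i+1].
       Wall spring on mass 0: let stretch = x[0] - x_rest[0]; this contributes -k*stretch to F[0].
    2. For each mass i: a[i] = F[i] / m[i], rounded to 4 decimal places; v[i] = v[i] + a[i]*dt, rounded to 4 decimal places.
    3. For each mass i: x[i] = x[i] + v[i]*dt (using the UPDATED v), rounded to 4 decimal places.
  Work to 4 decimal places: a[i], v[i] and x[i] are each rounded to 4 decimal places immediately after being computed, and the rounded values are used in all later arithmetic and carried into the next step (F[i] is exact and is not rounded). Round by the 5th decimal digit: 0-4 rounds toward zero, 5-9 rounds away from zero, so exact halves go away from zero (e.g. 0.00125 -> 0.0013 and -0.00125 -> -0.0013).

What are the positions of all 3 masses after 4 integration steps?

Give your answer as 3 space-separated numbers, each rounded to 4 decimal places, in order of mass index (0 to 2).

Step 0: x=[5.0000 10.0000 20.0000] v=[0.0000 0.0000 0.0000]
Step 1: x=[5.0000 12.5000 18.0000] v=[0.0000 5.0000 -4.0000]
Step 2: x=[6.2500 14.0000 16.2500] v=[2.5000 3.0000 -3.5000]
Step 3: x=[8.2500 12.7500 16.3750] v=[4.0000 -2.5000 0.2500]
Step 4: x=[8.3750 11.0625 17.6875] v=[0.2500 -3.3750 2.6250]

Answer: 8.3750 11.0625 17.6875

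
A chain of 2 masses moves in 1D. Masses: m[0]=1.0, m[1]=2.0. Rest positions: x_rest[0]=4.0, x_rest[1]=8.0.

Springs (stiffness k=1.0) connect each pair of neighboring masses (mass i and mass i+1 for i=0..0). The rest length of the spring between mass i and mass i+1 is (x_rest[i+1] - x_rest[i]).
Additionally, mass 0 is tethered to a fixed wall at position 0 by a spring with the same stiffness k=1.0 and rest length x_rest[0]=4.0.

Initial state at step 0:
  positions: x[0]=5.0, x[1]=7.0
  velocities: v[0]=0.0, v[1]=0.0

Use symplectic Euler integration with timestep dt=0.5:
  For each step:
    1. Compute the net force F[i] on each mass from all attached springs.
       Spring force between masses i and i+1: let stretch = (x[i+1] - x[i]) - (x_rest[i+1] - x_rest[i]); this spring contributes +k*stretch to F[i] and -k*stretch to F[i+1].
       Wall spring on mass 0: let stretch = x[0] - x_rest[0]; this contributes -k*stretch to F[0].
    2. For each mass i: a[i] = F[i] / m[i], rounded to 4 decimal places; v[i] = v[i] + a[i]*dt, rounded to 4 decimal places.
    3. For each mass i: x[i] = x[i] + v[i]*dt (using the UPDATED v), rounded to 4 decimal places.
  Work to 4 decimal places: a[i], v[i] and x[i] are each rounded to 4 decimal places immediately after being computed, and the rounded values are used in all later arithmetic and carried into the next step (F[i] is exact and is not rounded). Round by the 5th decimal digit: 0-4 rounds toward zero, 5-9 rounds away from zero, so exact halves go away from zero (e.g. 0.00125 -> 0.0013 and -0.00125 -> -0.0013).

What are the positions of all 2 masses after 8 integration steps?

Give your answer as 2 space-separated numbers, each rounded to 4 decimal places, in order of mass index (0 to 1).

Step 0: x=[5.0000 7.0000] v=[0.0000 0.0000]
Step 1: x=[4.2500 7.2500] v=[-1.5000 0.5000]
Step 2: x=[3.1875 7.6250] v=[-2.1250 0.7500]
Step 3: x=[2.4375 7.9453] v=[-1.5000 0.6406]
Step 4: x=[2.4551 8.0772] v=[0.0352 0.2637]
Step 5: x=[3.2645 8.0063] v=[1.6187 -0.1419]
Step 6: x=[4.4432 7.8426] v=[2.3574 -0.3274]
Step 7: x=[5.3610 7.7540] v=[1.8355 -0.1773]
Step 8: x=[5.5368 7.8663] v=[0.3515 0.2245]

Answer: 5.5368 7.8663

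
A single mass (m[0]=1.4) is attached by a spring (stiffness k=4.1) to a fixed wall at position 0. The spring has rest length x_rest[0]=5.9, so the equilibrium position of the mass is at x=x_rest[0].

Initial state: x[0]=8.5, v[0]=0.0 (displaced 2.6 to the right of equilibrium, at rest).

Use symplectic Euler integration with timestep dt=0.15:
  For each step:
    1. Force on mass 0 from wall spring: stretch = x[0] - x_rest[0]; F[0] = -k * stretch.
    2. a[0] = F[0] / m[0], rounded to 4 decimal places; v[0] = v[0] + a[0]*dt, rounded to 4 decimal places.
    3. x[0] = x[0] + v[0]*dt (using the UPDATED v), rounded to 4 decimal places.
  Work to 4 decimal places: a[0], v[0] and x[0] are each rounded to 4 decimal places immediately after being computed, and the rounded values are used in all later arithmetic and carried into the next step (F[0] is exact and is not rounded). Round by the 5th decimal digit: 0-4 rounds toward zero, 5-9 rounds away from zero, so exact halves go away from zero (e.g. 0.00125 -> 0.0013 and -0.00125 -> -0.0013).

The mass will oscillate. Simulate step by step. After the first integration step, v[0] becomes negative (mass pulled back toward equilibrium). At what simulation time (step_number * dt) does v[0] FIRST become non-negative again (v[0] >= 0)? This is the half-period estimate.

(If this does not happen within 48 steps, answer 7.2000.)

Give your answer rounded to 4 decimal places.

Answer: 1.9500

Derivation:
Step 0: x=[8.5000] v=[0.0000]
Step 1: x=[8.3287] v=[-1.1421]
Step 2: x=[7.9974] v=[-2.2090]
Step 3: x=[7.5278] v=[-3.1304]
Step 4: x=[6.9510] v=[-3.8455]
Step 5: x=[6.3049] v=[-4.3072]
Step 6: x=[5.6321] v=[-4.4851]
Step 7: x=[4.9770] v=[-4.3674]
Step 8: x=[4.3827] v=[-3.9619]
Step 9: x=[3.8884] v=[-3.2954]
Step 10: x=[3.5266] v=[-2.4117]
Step 11: x=[3.3212] v=[-1.3691]
Step 12: x=[3.2858] v=[-0.2363]
Step 13: x=[3.4226] v=[0.9121]
First v>=0 after going negative at step 13, time=1.9500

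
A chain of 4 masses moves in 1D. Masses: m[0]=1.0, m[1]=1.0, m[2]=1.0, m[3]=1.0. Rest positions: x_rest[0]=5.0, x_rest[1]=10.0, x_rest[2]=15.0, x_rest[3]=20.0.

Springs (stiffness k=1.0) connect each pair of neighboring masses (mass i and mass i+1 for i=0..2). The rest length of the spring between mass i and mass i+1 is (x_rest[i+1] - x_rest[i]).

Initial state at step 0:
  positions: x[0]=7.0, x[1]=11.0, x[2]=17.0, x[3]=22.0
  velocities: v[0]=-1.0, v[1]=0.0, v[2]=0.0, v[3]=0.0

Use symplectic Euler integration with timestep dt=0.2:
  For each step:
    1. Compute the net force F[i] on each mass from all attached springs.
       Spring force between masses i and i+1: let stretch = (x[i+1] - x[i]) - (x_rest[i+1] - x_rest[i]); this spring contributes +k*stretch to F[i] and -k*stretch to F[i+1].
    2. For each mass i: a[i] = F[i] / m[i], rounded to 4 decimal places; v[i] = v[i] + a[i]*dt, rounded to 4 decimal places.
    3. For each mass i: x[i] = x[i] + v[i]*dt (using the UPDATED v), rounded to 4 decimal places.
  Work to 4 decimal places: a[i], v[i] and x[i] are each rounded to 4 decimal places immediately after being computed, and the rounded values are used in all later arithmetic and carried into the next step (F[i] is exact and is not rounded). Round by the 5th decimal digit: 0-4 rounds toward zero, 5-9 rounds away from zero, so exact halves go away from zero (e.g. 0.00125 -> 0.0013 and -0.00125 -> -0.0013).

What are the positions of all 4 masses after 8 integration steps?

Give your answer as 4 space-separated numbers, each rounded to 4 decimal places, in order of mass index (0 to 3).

Step 0: x=[7.0000 11.0000 17.0000 22.0000] v=[-1.0000 0.0000 0.0000 0.0000]
Step 1: x=[6.7600 11.0800 16.9600 22.0000] v=[-1.2000 0.4000 -0.2000 0.0000]
Step 2: x=[6.4928 11.2224 16.8864 21.9984] v=[-1.3360 0.7120 -0.3680 -0.0080]
Step 3: x=[6.2148 11.4022 16.7907 21.9923] v=[-1.3901 0.8989 -0.4784 -0.0304]
Step 4: x=[5.9443 11.5900 16.6875 21.9782] v=[-1.3526 0.9391 -0.5158 -0.0707]
Step 5: x=[5.6996 11.7559 16.5921 21.9524] v=[-1.2235 0.8295 -0.4772 -0.1288]
Step 6: x=[5.4972 11.8730 16.5176 21.9122] v=[-1.0122 0.5855 -0.3724 -0.2009]
Step 7: x=[5.3498 11.9209 16.4731 21.8562] v=[-0.7370 0.2393 -0.2224 -0.2798]
Step 8: x=[5.2652 11.8880 16.4619 21.7849] v=[-0.4228 -0.1645 -0.0562 -0.3564]

Answer: 5.2652 11.8880 16.4619 21.7849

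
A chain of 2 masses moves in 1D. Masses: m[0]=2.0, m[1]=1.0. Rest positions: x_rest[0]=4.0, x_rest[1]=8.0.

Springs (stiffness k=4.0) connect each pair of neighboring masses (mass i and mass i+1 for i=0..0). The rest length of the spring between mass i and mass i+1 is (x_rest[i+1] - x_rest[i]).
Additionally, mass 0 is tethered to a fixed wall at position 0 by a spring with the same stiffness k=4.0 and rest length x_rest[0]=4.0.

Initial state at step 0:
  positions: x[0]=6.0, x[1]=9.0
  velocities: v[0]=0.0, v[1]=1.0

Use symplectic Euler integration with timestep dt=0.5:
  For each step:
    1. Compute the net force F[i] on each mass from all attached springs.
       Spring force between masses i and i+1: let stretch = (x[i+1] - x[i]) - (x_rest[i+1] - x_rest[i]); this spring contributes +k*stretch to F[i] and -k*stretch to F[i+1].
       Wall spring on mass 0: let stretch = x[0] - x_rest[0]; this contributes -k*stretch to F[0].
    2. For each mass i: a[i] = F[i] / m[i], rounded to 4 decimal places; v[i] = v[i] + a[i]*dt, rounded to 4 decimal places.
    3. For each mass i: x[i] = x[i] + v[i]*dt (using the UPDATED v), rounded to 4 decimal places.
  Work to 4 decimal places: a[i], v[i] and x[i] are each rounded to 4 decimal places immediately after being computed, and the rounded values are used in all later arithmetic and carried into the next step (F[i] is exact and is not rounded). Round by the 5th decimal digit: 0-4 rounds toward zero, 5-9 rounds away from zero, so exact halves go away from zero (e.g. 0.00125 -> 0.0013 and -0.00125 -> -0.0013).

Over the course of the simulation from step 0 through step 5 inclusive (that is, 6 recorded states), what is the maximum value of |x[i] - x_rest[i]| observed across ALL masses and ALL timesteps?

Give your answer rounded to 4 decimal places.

Step 0: x=[6.0000 9.0000] v=[0.0000 1.0000]
Step 1: x=[4.5000 10.5000] v=[-3.0000 3.0000]
Step 2: x=[3.7500 10.0000] v=[-1.5000 -1.0000]
Step 3: x=[4.2500 7.2500] v=[1.0000 -5.5000]
Step 4: x=[4.1250 5.5000] v=[-0.2500 -3.5000]
Step 5: x=[2.6250 6.3750] v=[-3.0000 1.7500]
Max displacement = 2.5000

Answer: 2.5000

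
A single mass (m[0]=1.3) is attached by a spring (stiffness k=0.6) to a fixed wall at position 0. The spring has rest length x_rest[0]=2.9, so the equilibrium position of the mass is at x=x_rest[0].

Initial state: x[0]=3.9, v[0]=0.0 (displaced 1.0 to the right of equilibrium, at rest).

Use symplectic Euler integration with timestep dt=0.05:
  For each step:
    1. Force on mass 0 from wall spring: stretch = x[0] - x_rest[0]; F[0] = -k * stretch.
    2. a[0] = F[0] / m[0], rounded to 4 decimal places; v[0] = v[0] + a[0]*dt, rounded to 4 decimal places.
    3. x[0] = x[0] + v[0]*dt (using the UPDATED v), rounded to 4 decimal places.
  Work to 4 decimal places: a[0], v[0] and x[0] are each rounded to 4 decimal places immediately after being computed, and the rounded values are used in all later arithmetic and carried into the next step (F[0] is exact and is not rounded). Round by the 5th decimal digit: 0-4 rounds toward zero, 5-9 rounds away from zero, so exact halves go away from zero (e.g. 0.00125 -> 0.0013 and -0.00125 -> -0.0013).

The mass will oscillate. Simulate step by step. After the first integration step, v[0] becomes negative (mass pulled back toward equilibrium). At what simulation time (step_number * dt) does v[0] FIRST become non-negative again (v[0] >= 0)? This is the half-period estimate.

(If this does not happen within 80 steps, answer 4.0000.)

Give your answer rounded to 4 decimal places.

Answer: 4.0000

Derivation:
Step 0: x=[3.9000] v=[0.0000]
Step 1: x=[3.8988] v=[-0.0231]
Step 2: x=[3.8965] v=[-0.0462]
Step 3: x=[3.8930] v=[-0.0692]
Step 4: x=[3.8884] v=[-0.0921]
Step 5: x=[3.8827] v=[-0.1149]
Step 6: x=[3.8758] v=[-0.1376]
Step 7: x=[3.8678] v=[-0.1601]
Step 8: x=[3.8587] v=[-0.1824]
Step 9: x=[3.8485] v=[-0.2045]
Step 10: x=[3.8372] v=[-0.2264]
Step 11: x=[3.8248] v=[-0.2480]
Step 12: x=[3.8113] v=[-0.2693]
Step 13: x=[3.7968] v=[-0.2903]
Step 14: x=[3.7813] v=[-0.3110]
Step 15: x=[3.7647] v=[-0.3313]
Step 16: x=[3.7471] v=[-0.3513]
Step 17: x=[3.7286] v=[-0.3709]
Step 18: x=[3.7091] v=[-0.3900]
Step 19: x=[3.6887] v=[-0.4087]
Step 20: x=[3.6674] v=[-0.4269]
Step 21: x=[3.6452] v=[-0.4446]
Step 22: x=[3.6221] v=[-0.4618]
Step 23: x=[3.5982] v=[-0.4785]
Step 24: x=[3.5735] v=[-0.4946]
Step 25: x=[3.5480] v=[-0.5101]
Step 26: x=[3.5217] v=[-0.5251]
Step 27: x=[3.4947] v=[-0.5394]
Step 28: x=[3.4670] v=[-0.5531]
Step 29: x=[3.4387] v=[-0.5662]
Step 30: x=[3.4098] v=[-0.5786]
Step 31: x=[3.3803] v=[-0.5904]
Step 32: x=[3.3502] v=[-0.6015]
Step 33: x=[3.3196] v=[-0.6119]
Step 34: x=[3.2885] v=[-0.6216]
Step 35: x=[3.2570] v=[-0.6306]
Step 36: x=[3.2251] v=[-0.6388]
Step 37: x=[3.1928] v=[-0.6463]
Step 38: x=[3.1601] v=[-0.6531]
Step 39: x=[3.1271] v=[-0.6591]
Step 40: x=[3.0939] v=[-0.6643]
Step 41: x=[3.0605] v=[-0.6688]
Step 42: x=[3.0269] v=[-0.6725]
Step 43: x=[2.9931] v=[-0.6754]
Step 44: x=[2.9592] v=[-0.6776]
Step 45: x=[2.9253] v=[-0.6790]
Step 46: x=[2.8913] v=[-0.6796]
Step 47: x=[2.8573] v=[-0.6794]
Step 48: x=[2.8234] v=[-0.6784]
Step 49: x=[2.7896] v=[-0.6766]
Step 50: x=[2.7559] v=[-0.6741]
Step 51: x=[2.7224] v=[-0.6708]
Step 52: x=[2.6891] v=[-0.6667]
Step 53: x=[2.6560] v=[-0.6618]
Step 54: x=[2.6232] v=[-0.6562]
Step 55: x=[2.5907] v=[-0.6498]
Step 56: x=[2.5586] v=[-0.6427]
Step 57: x=[2.5269] v=[-0.6348]
Step 58: x=[2.4956] v=[-0.6262]
Step 59: x=[2.4648] v=[-0.6169]
Step 60: x=[2.4345] v=[-0.6069]
Step 61: x=[2.4047] v=[-0.5962]
Step 62: x=[2.3755] v=[-0.5848]
Step 63: x=[2.3469] v=[-0.5727]
Step 64: x=[2.3189] v=[-0.5599]
Step 65: x=[2.2916] v=[-0.5465]
Step 66: x=[2.2650] v=[-0.5325]
Step 67: x=[2.2391] v=[-0.5178]
Step 68: x=[2.2140] v=[-0.5026]
Step 69: x=[2.1897] v=[-0.4868]
Step 70: x=[2.1662] v=[-0.4704]
Step 71: x=[2.1435] v=[-0.4535]
Step 72: x=[2.1217] v=[-0.4360]
Step 73: x=[2.1008] v=[-0.4180]
Step 74: x=[2.0808] v=[-0.3996]
Step 75: x=[2.0618] v=[-0.3807]
Step 76: x=[2.0437] v=[-0.3614]
Step 77: x=[2.0266] v=[-0.3416]
Step 78: x=[2.0105] v=[-0.3214]
Step 79: x=[1.9955] v=[-0.3009]
Step 80: x=[1.9815] v=[-0.2800]
v[0] did not become non-negative within 80 steps; using fallback time=4.0000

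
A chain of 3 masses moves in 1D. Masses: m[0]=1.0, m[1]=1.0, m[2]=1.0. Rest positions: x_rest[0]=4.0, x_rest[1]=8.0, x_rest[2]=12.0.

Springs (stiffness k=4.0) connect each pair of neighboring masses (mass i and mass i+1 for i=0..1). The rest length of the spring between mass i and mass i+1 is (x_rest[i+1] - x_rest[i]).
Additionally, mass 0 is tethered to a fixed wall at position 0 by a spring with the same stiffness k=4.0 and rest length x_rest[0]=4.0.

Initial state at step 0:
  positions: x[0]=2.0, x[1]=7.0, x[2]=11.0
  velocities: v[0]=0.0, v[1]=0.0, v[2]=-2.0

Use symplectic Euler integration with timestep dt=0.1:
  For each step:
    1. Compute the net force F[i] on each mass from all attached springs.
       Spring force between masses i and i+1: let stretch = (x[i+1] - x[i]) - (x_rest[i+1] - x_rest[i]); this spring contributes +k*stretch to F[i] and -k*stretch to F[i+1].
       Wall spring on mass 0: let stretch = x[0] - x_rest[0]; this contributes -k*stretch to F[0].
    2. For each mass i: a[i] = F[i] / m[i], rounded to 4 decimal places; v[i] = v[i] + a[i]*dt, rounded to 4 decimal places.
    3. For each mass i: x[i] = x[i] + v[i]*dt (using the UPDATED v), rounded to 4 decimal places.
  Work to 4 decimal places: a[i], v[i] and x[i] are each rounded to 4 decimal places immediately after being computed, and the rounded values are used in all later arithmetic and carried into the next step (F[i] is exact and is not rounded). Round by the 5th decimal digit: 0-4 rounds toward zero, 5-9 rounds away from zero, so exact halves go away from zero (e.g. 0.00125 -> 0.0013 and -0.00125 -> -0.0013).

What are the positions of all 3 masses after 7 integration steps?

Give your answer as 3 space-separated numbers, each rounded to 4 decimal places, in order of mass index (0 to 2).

Step 0: x=[2.0000 7.0000 11.0000] v=[0.0000 0.0000 -2.0000]
Step 1: x=[2.1200 6.9600 10.8000] v=[1.2000 -0.4000 -2.0000]
Step 2: x=[2.3488 6.8800 10.6064] v=[2.2880 -0.8000 -1.9360]
Step 3: x=[2.6649 6.7678 10.4237] v=[3.1610 -1.1219 -1.8266]
Step 4: x=[3.0385 6.6377 10.2548] v=[3.7362 -1.3007 -1.6890]
Step 5: x=[3.4346 6.5084 10.1012] v=[3.9605 -1.2935 -1.5358]
Step 6: x=[3.8162 6.3998 9.9639] v=[3.8162 -1.0859 -1.3729]
Step 7: x=[4.1485 6.3304 9.8441] v=[3.3232 -0.6937 -1.1985]

Answer: 4.1485 6.3304 9.8441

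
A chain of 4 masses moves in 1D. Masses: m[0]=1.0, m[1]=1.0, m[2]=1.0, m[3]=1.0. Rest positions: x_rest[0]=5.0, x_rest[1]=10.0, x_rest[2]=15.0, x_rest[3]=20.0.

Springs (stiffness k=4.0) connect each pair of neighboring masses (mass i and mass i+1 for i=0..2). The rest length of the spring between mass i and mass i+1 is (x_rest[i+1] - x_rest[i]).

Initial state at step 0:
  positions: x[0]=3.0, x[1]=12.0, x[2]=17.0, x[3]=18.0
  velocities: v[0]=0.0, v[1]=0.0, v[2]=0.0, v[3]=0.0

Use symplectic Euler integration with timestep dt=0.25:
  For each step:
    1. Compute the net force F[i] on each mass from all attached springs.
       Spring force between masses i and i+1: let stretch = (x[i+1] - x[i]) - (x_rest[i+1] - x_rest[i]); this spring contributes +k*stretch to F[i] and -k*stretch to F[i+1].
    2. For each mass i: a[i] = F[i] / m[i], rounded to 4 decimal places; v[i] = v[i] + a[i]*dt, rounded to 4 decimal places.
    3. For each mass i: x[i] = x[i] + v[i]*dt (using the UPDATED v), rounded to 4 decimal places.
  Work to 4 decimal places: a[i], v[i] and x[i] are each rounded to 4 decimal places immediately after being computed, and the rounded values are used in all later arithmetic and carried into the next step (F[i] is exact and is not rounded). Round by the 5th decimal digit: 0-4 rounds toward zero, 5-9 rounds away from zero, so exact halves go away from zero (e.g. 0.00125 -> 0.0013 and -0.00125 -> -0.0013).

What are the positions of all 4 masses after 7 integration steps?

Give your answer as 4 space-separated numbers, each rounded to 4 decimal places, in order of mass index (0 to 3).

Answer: 3.6094 11.3907 16.3907 18.6094

Derivation:
Step 0: x=[3.0000 12.0000 17.0000 18.0000] v=[0.0000 0.0000 0.0000 0.0000]
Step 1: x=[4.0000 11.0000 16.0000 19.0000] v=[4.0000 -4.0000 -4.0000 4.0000]
Step 2: x=[5.5000 9.5000 14.5000 20.5000] v=[6.0000 -6.0000 -6.0000 6.0000]
Step 3: x=[6.7500 8.2500 13.2500 21.7500] v=[5.0000 -5.0000 -5.0000 5.0000]
Step 4: x=[7.1250 7.8750 12.8750 22.1250] v=[1.5000 -1.5000 -1.5000 1.5000]
Step 5: x=[6.4375 8.5625 13.5625 21.4375] v=[-2.7500 2.7500 2.7500 -2.7500]
Step 6: x=[5.0313 9.9688 14.9688 20.0313] v=[-5.6250 5.6250 5.6250 -5.6250]
Step 7: x=[3.6094 11.3907 16.3907 18.6094] v=[-5.6875 5.6875 5.6875 -5.6875]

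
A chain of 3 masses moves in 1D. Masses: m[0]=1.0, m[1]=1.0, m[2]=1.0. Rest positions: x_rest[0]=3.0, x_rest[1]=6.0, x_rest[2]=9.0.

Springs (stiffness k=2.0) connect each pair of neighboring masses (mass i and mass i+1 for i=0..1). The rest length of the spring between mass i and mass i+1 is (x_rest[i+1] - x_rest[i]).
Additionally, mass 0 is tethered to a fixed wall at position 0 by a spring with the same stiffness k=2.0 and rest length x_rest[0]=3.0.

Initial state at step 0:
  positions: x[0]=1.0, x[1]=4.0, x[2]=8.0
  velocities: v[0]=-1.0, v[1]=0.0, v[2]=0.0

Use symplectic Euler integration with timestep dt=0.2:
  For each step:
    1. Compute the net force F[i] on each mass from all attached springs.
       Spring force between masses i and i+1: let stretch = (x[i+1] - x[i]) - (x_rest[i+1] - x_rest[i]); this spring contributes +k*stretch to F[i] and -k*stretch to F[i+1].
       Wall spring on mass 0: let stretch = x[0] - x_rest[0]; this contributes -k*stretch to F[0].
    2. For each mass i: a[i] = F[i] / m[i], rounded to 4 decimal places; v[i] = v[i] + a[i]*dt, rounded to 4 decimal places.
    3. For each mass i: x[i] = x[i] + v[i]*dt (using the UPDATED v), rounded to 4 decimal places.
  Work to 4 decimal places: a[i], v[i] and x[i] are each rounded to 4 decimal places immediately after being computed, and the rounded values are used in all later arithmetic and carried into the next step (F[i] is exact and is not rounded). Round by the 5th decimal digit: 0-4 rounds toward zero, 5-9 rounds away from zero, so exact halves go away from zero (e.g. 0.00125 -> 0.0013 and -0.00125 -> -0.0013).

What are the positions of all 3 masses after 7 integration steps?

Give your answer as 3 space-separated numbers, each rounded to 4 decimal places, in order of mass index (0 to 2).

Step 0: x=[1.0000 4.0000 8.0000] v=[-1.0000 0.0000 0.0000]
Step 1: x=[0.9600 4.0800 7.9200] v=[-0.2000 0.4000 -0.4000]
Step 2: x=[1.0928 4.2176 7.7728] v=[0.6640 0.6880 -0.7360]
Step 3: x=[1.3882 4.3896 7.5812] v=[1.4768 0.8602 -0.9581]
Step 4: x=[1.8126 4.5769 7.3743] v=[2.1221 0.9363 -1.0347]
Step 5: x=[2.3132 4.7668 7.1836] v=[2.5028 0.9495 -0.9537]
Step 6: x=[2.8250 4.9538 7.0395] v=[2.5590 0.9348 -0.7204]
Step 7: x=[3.2811 5.1373 6.9686] v=[2.2805 0.9176 -0.3547]

Answer: 3.2811 5.1373 6.9686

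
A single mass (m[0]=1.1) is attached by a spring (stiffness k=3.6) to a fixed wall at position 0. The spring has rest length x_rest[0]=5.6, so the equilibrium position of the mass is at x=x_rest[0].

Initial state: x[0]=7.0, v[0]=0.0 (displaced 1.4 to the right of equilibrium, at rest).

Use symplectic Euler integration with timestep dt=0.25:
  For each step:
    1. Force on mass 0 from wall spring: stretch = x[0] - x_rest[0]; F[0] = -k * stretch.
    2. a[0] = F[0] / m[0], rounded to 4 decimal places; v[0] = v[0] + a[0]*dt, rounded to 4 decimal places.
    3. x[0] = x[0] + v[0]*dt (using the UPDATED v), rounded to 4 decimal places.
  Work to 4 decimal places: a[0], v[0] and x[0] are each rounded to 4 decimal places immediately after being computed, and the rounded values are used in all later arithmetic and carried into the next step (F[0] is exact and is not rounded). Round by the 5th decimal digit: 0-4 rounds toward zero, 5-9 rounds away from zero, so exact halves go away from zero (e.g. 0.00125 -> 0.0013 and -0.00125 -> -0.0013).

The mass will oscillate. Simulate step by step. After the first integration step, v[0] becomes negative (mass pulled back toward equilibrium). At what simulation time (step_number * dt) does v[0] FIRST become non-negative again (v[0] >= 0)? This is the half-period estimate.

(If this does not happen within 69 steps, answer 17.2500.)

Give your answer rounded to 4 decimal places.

Answer: 1.7500

Derivation:
Step 0: x=[7.0000] v=[0.0000]
Step 1: x=[6.7136] v=[-1.1455]
Step 2: x=[6.1995] v=[-2.0566]
Step 3: x=[5.5627] v=[-2.5471]
Step 4: x=[4.9336] v=[-2.5166]
Step 5: x=[4.4408] v=[-1.9714]
Step 6: x=[4.1851] v=[-1.0230]
Step 7: x=[4.2188] v=[0.1347]
First v>=0 after going negative at step 7, time=1.7500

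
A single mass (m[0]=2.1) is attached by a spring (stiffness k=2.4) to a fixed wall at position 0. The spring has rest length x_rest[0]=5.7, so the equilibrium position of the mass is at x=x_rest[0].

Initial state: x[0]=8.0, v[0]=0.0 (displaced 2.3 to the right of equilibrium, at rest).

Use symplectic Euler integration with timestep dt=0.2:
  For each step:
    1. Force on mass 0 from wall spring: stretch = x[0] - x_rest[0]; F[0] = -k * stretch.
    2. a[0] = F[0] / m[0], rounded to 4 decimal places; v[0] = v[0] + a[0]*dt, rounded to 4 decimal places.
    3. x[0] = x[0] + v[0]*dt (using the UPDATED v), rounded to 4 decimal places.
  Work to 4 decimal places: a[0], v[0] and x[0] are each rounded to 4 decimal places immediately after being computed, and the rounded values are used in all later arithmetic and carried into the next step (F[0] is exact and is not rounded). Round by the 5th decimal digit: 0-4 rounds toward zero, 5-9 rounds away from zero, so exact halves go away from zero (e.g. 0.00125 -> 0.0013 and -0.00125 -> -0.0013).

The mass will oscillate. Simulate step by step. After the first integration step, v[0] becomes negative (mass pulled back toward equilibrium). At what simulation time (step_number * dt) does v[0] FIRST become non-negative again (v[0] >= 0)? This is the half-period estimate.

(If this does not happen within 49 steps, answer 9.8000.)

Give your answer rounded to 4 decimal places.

Step 0: x=[8.0000] v=[0.0000]
Step 1: x=[7.8949] v=[-0.5257]
Step 2: x=[7.6894] v=[-1.0274]
Step 3: x=[7.3930] v=[-1.4821]
Step 4: x=[7.0192] v=[-1.8691]
Step 5: x=[6.5851] v=[-2.1706]
Step 6: x=[6.1105] v=[-2.3729]
Step 7: x=[5.6172] v=[-2.4667]
Step 8: x=[5.1276] v=[-2.4478]
Step 9: x=[4.6642] v=[-2.3170]
Step 10: x=[4.2482] v=[-2.0802]
Step 11: x=[3.8985] v=[-1.7484]
Step 12: x=[3.6312] v=[-1.3366]
Step 13: x=[3.4585] v=[-0.8637]
Step 14: x=[3.3882] v=[-0.3514]
Step 15: x=[3.4236] v=[0.1770]
First v>=0 after going negative at step 15, time=3.0000

Answer: 3.0000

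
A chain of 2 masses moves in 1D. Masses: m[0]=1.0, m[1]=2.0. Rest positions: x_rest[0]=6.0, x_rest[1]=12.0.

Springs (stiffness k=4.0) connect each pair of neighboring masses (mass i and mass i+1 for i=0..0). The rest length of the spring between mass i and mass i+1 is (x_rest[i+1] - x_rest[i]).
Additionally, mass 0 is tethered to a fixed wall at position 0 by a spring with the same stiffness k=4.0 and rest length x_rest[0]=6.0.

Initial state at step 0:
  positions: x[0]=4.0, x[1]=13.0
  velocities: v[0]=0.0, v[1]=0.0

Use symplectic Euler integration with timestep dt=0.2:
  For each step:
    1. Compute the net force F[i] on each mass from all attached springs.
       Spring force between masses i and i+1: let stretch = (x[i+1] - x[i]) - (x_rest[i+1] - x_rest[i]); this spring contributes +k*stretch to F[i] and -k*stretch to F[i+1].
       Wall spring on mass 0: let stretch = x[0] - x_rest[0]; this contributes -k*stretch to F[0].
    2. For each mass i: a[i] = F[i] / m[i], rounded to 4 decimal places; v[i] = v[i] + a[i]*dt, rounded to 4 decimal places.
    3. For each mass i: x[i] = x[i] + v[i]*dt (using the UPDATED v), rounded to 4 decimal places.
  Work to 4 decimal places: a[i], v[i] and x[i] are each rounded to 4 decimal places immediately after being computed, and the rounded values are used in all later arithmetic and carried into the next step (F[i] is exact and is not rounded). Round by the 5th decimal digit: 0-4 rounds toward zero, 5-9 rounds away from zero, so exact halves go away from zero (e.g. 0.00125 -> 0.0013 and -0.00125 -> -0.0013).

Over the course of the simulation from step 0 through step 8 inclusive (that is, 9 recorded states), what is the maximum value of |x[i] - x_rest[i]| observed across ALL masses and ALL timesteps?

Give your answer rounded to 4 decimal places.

Step 0: x=[4.0000 13.0000] v=[0.0000 0.0000]
Step 1: x=[4.8000 12.7600] v=[4.0000 -1.2000]
Step 2: x=[6.1056 12.3632] v=[6.5280 -1.9840]
Step 3: x=[7.4355 11.9458] v=[6.6496 -2.0870]
Step 4: x=[8.2974 11.6476] v=[4.3094 -1.4911]
Step 5: x=[8.3677 11.5614] v=[0.3516 -0.4312]
Step 6: x=[7.6102 11.6997] v=[-3.7876 0.6913]
Step 7: x=[6.2894 11.9908] v=[-6.6042 1.4555]
Step 8: x=[4.8745 12.3058] v=[-7.0746 1.5749]
Max displacement = 2.3677

Answer: 2.3677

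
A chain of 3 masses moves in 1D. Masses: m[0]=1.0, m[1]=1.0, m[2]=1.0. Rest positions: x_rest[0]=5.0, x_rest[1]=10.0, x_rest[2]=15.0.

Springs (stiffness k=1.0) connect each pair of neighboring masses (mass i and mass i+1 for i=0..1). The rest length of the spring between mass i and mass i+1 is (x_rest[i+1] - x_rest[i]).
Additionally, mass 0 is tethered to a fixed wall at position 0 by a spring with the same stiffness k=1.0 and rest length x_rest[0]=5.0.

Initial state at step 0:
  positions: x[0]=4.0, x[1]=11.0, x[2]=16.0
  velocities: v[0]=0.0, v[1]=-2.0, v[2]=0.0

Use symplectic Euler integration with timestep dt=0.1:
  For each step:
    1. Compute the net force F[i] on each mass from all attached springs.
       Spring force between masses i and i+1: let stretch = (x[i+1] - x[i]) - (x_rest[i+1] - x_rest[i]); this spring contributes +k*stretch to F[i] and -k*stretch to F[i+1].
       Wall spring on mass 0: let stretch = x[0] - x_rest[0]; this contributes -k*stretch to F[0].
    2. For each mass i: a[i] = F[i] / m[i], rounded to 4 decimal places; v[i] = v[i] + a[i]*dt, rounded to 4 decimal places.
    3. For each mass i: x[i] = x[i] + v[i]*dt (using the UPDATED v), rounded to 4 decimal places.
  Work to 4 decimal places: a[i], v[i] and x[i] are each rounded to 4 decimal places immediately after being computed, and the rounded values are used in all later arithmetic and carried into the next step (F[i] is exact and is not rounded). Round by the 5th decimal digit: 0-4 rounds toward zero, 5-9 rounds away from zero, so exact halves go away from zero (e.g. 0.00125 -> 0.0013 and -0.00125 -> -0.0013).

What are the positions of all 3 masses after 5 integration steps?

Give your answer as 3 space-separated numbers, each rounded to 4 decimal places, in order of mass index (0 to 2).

Answer: 4.3843 9.8014 15.9546

Derivation:
Step 0: x=[4.0000 11.0000 16.0000] v=[0.0000 -2.0000 0.0000]
Step 1: x=[4.0300 10.7800 16.0000] v=[0.3000 -2.2000 0.0000]
Step 2: x=[4.0872 10.5447 15.9978] v=[0.5720 -2.3530 -0.0220]
Step 3: x=[4.1681 10.2994 15.9911] v=[0.8090 -2.4534 -0.0673]
Step 4: x=[4.2686 10.0497 15.9775] v=[1.0053 -2.4974 -0.1365]
Step 5: x=[4.3843 9.8014 15.9546] v=[1.1566 -2.4827 -0.2293]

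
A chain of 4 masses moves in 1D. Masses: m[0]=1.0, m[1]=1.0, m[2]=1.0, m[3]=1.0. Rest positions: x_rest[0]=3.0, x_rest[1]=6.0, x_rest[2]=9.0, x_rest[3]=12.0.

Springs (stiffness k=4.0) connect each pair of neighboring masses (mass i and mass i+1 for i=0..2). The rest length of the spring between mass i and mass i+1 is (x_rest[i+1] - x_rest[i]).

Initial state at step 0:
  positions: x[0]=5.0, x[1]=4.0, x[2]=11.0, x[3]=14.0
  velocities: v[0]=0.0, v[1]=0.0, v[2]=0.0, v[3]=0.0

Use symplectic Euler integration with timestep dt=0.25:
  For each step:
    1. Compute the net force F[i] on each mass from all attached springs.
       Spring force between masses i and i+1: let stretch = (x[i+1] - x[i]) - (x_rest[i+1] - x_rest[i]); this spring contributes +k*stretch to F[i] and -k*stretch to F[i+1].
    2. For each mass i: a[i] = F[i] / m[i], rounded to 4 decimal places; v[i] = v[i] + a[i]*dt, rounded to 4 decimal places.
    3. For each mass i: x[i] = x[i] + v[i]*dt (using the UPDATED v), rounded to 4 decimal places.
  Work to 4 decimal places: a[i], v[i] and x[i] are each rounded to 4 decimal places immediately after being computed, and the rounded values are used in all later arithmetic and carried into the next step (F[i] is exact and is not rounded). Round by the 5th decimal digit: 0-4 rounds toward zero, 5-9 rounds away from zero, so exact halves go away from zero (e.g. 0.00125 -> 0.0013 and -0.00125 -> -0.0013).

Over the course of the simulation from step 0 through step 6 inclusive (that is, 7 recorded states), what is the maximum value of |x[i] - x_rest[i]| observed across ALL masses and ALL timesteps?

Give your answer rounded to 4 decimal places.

Step 0: x=[5.0000 4.0000 11.0000 14.0000] v=[0.0000 0.0000 0.0000 0.0000]
Step 1: x=[4.0000 6.0000 10.0000 14.0000] v=[-4.0000 8.0000 -4.0000 0.0000]
Step 2: x=[2.7500 8.5000 9.0000 13.7500] v=[-5.0000 10.0000 -4.0000 -1.0000]
Step 3: x=[2.1875 9.6875 9.0625 13.0625] v=[-2.2500 4.7500 0.2500 -2.7500]
Step 4: x=[2.7500 8.8438 10.2813 12.1250] v=[2.2500 -3.3750 4.8750 -3.7500]
Step 5: x=[4.0860 6.8360 11.6016 11.4766] v=[5.3438 -8.0313 5.2812 -2.5937]
Step 6: x=[5.3595 5.3321 11.6993 11.6094] v=[5.0938 -6.0157 0.3906 0.5313]
Max displacement = 3.6875

Answer: 3.6875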